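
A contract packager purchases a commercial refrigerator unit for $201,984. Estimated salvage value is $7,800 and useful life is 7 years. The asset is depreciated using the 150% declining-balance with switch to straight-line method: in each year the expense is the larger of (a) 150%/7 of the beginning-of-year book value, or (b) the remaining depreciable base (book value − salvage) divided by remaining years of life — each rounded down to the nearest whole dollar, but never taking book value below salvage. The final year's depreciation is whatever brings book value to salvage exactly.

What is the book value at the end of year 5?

Depreciable base = $201,984 − $7,800 = $194,184.
Year 1: DB = ⌊$201,984 × 150%/7⌋ = $43,282; SL = ⌊$194,184/7⌋ = $27,740 → take DB $43,282. Book value $158,702.
Year 2: DB = ⌊$158,702 × 150%/7⌋ = $34,007; SL = ⌊$150,902/6⌋ = $25,150 → take DB $34,007. Book value $124,695.
Year 3: DB = ⌊$124,695 × 150%/7⌋ = $26,720; SL = ⌊$116,895/5⌋ = $23,379 → take DB $26,720. Book value $97,975.
Year 4: DB = ⌊$97,975 × 150%/7⌋ = $20,994; SL = ⌊$90,175/4⌋ = $22,543 → take SL $22,543. Book value $75,432.
Year 5: DB = ⌊$75,432 × 150%/7⌋ = $16,164; SL = ⌊$67,632/3⌋ = $22,544 → take SL $22,544. Book value $52,888.

$52,888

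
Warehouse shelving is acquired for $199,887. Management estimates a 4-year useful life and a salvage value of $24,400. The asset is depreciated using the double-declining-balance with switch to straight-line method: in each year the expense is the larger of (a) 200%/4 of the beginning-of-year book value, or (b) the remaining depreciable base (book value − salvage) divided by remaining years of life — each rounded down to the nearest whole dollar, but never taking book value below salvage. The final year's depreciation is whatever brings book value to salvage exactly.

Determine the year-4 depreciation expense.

$586

Depreciable base = $199,887 − $24,400 = $175,487.
Year 1: DB = ⌊$199,887 × 200%/4⌋ = $99,943; SL = ⌊$175,487/4⌋ = $43,871 → take DB $99,943. Book value $99,944.
Year 2: DB = ⌊$99,944 × 200%/4⌋ = $49,972; SL = ⌊$75,544/3⌋ = $25,181 → take DB $49,972. Book value $49,972.
Year 3: DB = ⌊$49,972 × 200%/4⌋ = $24,986; SL = ⌊$25,572/2⌋ = $12,786 → take DB $24,986. Book value $24,986.
Year 4 (final): $24,986 − $24,400 = $586. Book value $24,400.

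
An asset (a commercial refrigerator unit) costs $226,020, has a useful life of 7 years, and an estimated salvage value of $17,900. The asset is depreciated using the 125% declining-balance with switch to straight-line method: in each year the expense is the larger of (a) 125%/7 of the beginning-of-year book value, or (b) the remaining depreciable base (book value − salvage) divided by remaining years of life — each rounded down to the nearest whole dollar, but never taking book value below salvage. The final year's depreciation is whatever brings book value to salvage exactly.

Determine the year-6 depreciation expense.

$26,844

Depreciable base = $226,020 − $17,900 = $208,120.
Year 1: DB = ⌊$226,020 × 125%/7⌋ = $40,360; SL = ⌊$208,120/7⌋ = $29,731 → take DB $40,360. Book value $185,660.
Year 2: DB = ⌊$185,660 × 125%/7⌋ = $33,153; SL = ⌊$167,760/6⌋ = $27,960 → take DB $33,153. Book value $152,507.
Year 3: DB = ⌊$152,507 × 125%/7⌋ = $27,233; SL = ⌊$134,607/5⌋ = $26,921 → take DB $27,233. Book value $125,274.
Year 4: DB = ⌊$125,274 × 125%/7⌋ = $22,370; SL = ⌊$107,374/4⌋ = $26,843 → take SL $26,843. Book value $98,431.
Year 5: DB = ⌊$98,431 × 125%/7⌋ = $17,576; SL = ⌊$80,531/3⌋ = $26,843 → take SL $26,843. Book value $71,588.
Year 6: DB = ⌊$71,588 × 125%/7⌋ = $12,783; SL = ⌊$53,688/2⌋ = $26,844 → take SL $26,844. Book value $44,744.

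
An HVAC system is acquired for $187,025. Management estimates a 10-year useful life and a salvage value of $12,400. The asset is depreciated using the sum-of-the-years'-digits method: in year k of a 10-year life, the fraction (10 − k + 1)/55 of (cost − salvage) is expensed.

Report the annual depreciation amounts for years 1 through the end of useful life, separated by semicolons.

Depreciable base = $187,025 − $12,400 = $174,625.
Sum of the years' digits = 10+9+8+7+6+5+4+3+2+1 = 55.
Year 1: $174,625 × 10/55 = $31,750. Book value $155,275.
Year 2: $174,625 × 9/55 = $28,575. Book value $126,700.
Year 3: $174,625 × 8/55 = $25,400. Book value $101,300.
Year 4: $174,625 × 7/55 = $22,225. Book value $79,075.
Year 5: $174,625 × 6/55 = $19,050. Book value $60,025.
Year 6: $174,625 × 5/55 = $15,875. Book value $44,150.
Year 7: $174,625 × 4/55 = $12,700. Book value $31,450.
Year 8: $174,625 × 3/55 = $9,525. Book value $21,925.
Year 9: $174,625 × 2/55 = $6,350. Book value $15,575.
Year 10: $174,625 × 1/55 = $3,175. Book value $12,400.

$31,750; $28,575; $25,400; $22,225; $19,050; $15,875; $12,700; $9,525; $6,350; $3,175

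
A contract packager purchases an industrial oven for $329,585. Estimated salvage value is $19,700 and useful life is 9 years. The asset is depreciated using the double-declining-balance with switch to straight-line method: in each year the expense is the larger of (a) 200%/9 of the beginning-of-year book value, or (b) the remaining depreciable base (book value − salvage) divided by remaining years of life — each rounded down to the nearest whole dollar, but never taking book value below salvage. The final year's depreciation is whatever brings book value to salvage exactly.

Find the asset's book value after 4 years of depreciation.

$120,613

Depreciable base = $329,585 − $19,700 = $309,885.
Year 1: DB = ⌊$329,585 × 200%/9⌋ = $73,241; SL = ⌊$309,885/9⌋ = $34,431 → take DB $73,241. Book value $256,344.
Year 2: DB = ⌊$256,344 × 200%/9⌋ = $56,965; SL = ⌊$236,644/8⌋ = $29,580 → take DB $56,965. Book value $199,379.
Year 3: DB = ⌊$199,379 × 200%/9⌋ = $44,306; SL = ⌊$179,679/7⌋ = $25,668 → take DB $44,306. Book value $155,073.
Year 4: DB = ⌊$155,073 × 200%/9⌋ = $34,460; SL = ⌊$135,373/6⌋ = $22,562 → take DB $34,460. Book value $120,613.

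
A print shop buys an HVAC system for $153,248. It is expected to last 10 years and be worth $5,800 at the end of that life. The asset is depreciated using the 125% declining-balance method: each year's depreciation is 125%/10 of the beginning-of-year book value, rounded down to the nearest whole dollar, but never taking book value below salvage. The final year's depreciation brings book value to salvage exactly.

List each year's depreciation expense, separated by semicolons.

Depreciable base = $153,248 − $5,800 = $147,448.
Year 1: ⌊$153,248 × 125%/10⌋ = $19,156. Book value $134,092.
Year 2: ⌊$134,092 × 125%/10⌋ = $16,761. Book value $117,331.
Year 3: ⌊$117,331 × 125%/10⌋ = $14,666. Book value $102,665.
Year 4: ⌊$102,665 × 125%/10⌋ = $12,833. Book value $89,832.
Year 5: ⌊$89,832 × 125%/10⌋ = $11,229. Book value $78,603.
Year 6: ⌊$78,603 × 125%/10⌋ = $9,825. Book value $68,778.
Year 7: ⌊$68,778 × 125%/10⌋ = $8,597. Book value $60,181.
Year 8: ⌊$60,181 × 125%/10⌋ = $7,522. Book value $52,659.
Year 9: ⌊$52,659 × 125%/10⌋ = $6,582. Book value $46,077.
Year 10 (final): $46,077 − $5,800 = $40,277. Book value $5,800.

$19,156; $16,761; $14,666; $12,833; $11,229; $9,825; $8,597; $7,522; $6,582; $40,277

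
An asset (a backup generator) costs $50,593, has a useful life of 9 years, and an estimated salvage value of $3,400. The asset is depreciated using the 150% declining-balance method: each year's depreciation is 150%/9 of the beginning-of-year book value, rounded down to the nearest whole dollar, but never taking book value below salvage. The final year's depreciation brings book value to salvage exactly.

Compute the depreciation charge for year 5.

$4,066

Depreciable base = $50,593 − $3,400 = $47,193.
Year 1: ⌊$50,593 × 150%/9⌋ = $8,432. Book value $42,161.
Year 2: ⌊$42,161 × 150%/9⌋ = $7,026. Book value $35,135.
Year 3: ⌊$35,135 × 150%/9⌋ = $5,855. Book value $29,280.
Year 4: ⌊$29,280 × 150%/9⌋ = $4,880. Book value $24,400.
Year 5: ⌊$24,400 × 150%/9⌋ = $4,066. Book value $20,334.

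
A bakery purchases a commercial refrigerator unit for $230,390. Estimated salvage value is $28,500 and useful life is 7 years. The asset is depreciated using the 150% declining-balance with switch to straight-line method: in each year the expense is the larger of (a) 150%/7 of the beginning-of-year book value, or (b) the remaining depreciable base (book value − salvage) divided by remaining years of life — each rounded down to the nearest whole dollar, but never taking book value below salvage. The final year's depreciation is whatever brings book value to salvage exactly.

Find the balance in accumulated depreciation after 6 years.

Depreciable base = $230,390 − $28,500 = $201,890.
Year 1: DB = ⌊$230,390 × 150%/7⌋ = $49,369; SL = ⌊$201,890/7⌋ = $28,841 → take DB $49,369. Book value $181,021.
Year 2: DB = ⌊$181,021 × 150%/7⌋ = $38,790; SL = ⌊$152,521/6⌋ = $25,420 → take DB $38,790. Book value $142,231.
Year 3: DB = ⌊$142,231 × 150%/7⌋ = $30,478; SL = ⌊$113,731/5⌋ = $22,746 → take DB $30,478. Book value $111,753.
Year 4: DB = ⌊$111,753 × 150%/7⌋ = $23,947; SL = ⌊$83,253/4⌋ = $20,813 → take DB $23,947. Book value $87,806.
Year 5: DB = ⌊$87,806 × 150%/7⌋ = $18,815; SL = ⌊$59,306/3⌋ = $19,768 → take SL $19,768. Book value $68,038.
Year 6: DB = ⌊$68,038 × 150%/7⌋ = $14,579; SL = ⌊$39,538/2⌋ = $19,769 → take SL $19,769. Book value $48,269.
Accumulated through year 6 = $230,390 − $48,269 = $182,121.

$182,121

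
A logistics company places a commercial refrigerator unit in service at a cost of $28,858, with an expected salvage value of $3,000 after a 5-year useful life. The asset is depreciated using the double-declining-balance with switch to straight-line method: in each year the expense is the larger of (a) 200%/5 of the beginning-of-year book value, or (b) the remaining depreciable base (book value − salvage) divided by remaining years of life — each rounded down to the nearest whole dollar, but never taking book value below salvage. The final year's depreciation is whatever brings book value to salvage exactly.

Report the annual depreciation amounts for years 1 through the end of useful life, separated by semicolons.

Depreciable base = $28,858 − $3,000 = $25,858.
Year 1: DB = ⌊$28,858 × 200%/5⌋ = $11,543; SL = ⌊$25,858/5⌋ = $5,171 → take DB $11,543. Book value $17,315.
Year 2: DB = ⌊$17,315 × 200%/5⌋ = $6,926; SL = ⌊$14,315/4⌋ = $3,578 → take DB $6,926. Book value $10,389.
Year 3: DB = ⌊$10,389 × 200%/5⌋ = $4,155; SL = ⌊$7,389/3⌋ = $2,463 → take DB $4,155. Book value $6,234.
Year 4: DB = ⌊$6,234 × 200%/5⌋ = $2,493; SL = ⌊$3,234/2⌋ = $1,617 → take DB $2,493. Book value $3,741.
Year 5 (final): $3,741 − $3,000 = $741. Book value $3,000.

$11,543; $6,926; $4,155; $2,493; $741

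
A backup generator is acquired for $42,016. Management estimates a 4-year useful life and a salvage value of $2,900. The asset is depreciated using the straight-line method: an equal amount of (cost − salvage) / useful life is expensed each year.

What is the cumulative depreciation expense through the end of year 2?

Depreciable base = $42,016 − $2,900 = $39,116.
Annual expense = $39,116 / 4 = $9,779.
End of year 1: book value $32,237.
End of year 2: book value $22,458.
Accumulated through year 2 = $42,016 − $22,458 = $19,558.

$19,558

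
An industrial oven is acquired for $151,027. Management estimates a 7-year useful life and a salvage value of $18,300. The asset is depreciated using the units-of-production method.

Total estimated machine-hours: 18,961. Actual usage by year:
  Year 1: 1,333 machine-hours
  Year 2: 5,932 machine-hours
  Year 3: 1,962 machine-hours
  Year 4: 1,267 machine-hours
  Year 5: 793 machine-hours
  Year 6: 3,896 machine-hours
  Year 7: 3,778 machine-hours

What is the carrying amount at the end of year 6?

$44,746

Depreciable base = $151,027 − $18,300 = $132,727.
Rate = $132,727 / 18,961 machine-hours = $7 per machine-hour.
Year 1: 1,333 × $7 = $9,331. Book value $141,696.
Year 2: 5,932 × $7 = $41,524. Book value $100,172.
Year 3: 1,962 × $7 = $13,734. Book value $86,438.
Year 4: 1,267 × $7 = $8,869. Book value $77,569.
Year 5: 793 × $7 = $5,551. Book value $72,018.
Year 6: 3,896 × $7 = $27,272. Book value $44,746.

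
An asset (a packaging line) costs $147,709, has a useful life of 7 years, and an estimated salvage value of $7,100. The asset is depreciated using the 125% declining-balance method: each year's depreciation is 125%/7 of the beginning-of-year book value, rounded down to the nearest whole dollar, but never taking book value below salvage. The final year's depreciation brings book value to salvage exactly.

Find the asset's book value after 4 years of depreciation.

$67,251

Depreciable base = $147,709 − $7,100 = $140,609.
Year 1: ⌊$147,709 × 125%/7⌋ = $26,376. Book value $121,333.
Year 2: ⌊$121,333 × 125%/7⌋ = $21,666. Book value $99,667.
Year 3: ⌊$99,667 × 125%/7⌋ = $17,797. Book value $81,870.
Year 4: ⌊$81,870 × 125%/7⌋ = $14,619. Book value $67,251.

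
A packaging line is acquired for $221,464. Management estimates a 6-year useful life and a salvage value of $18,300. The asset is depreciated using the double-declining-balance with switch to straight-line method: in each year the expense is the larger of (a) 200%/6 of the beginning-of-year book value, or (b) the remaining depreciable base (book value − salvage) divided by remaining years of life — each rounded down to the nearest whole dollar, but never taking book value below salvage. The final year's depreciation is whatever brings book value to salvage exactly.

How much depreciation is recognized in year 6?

$10,865

Depreciable base = $221,464 − $18,300 = $203,164.
Year 1: DB = ⌊$221,464 × 200%/6⌋ = $73,821; SL = ⌊$203,164/6⌋ = $33,860 → take DB $73,821. Book value $147,643.
Year 2: DB = ⌊$147,643 × 200%/6⌋ = $49,214; SL = ⌊$129,343/5⌋ = $25,868 → take DB $49,214. Book value $98,429.
Year 3: DB = ⌊$98,429 × 200%/6⌋ = $32,809; SL = ⌊$80,129/4⌋ = $20,032 → take DB $32,809. Book value $65,620.
Year 4: DB = ⌊$65,620 × 200%/6⌋ = $21,873; SL = ⌊$47,320/3⌋ = $15,773 → take DB $21,873. Book value $43,747.
Year 5: DB = ⌊$43,747 × 200%/6⌋ = $14,582; SL = ⌊$25,447/2⌋ = $12,723 → take DB $14,582. Book value $29,165.
Year 6 (final): $29,165 − $18,300 = $10,865. Book value $18,300.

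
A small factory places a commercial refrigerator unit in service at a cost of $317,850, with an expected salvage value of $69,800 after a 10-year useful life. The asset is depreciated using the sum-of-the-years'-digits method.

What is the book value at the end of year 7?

$96,860

Depreciable base = $317,850 − $69,800 = $248,050.
Sum of the years' digits = 10+9+8+7+6+5+4+3+2+1 = 55.
Year 1: $248,050 × 10/55 = $45,100. Book value $272,750.
Year 2: $248,050 × 9/55 = $40,590. Book value $232,160.
Year 3: $248,050 × 8/55 = $36,080. Book value $196,080.
Year 4: $248,050 × 7/55 = $31,570. Book value $164,510.
Year 5: $248,050 × 6/55 = $27,060. Book value $137,450.
Year 6: $248,050 × 5/55 = $22,550. Book value $114,900.
Year 7: $248,050 × 4/55 = $18,040. Book value $96,860.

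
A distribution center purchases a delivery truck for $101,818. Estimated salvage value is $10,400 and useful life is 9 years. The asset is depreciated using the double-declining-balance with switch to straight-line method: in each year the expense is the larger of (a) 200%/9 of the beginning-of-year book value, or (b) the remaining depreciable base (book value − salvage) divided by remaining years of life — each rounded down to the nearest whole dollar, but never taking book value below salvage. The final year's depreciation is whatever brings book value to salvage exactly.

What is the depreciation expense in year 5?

$8,280

Depreciable base = $101,818 − $10,400 = $91,418.
Year 1: DB = ⌊$101,818 × 200%/9⌋ = $22,626; SL = ⌊$91,418/9⌋ = $10,157 → take DB $22,626. Book value $79,192.
Year 2: DB = ⌊$79,192 × 200%/9⌋ = $17,598; SL = ⌊$68,792/8⌋ = $8,599 → take DB $17,598. Book value $61,594.
Year 3: DB = ⌊$61,594 × 200%/9⌋ = $13,687; SL = ⌊$51,194/7⌋ = $7,313 → take DB $13,687. Book value $47,907.
Year 4: DB = ⌊$47,907 × 200%/9⌋ = $10,646; SL = ⌊$37,507/6⌋ = $6,251 → take DB $10,646. Book value $37,261.
Year 5: DB = ⌊$37,261 × 200%/9⌋ = $8,280; SL = ⌊$26,861/5⌋ = $5,372 → take DB $8,280. Book value $28,981.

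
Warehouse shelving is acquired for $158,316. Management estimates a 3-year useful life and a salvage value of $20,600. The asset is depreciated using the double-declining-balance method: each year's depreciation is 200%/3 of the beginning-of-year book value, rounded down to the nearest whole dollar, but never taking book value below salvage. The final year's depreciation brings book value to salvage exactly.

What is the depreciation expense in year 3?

Depreciable base = $158,316 − $20,600 = $137,716.
Year 1: ⌊$158,316 × 200%/3⌋ = $105,544. Book value $52,772.
Year 2: ⌊$52,772 × 200%/3⌋ = $35,181, capped at $32,172. Book value $20,600.
Year 3 (final): $20,600 − $20,600 = $0. Book value $20,600.

$0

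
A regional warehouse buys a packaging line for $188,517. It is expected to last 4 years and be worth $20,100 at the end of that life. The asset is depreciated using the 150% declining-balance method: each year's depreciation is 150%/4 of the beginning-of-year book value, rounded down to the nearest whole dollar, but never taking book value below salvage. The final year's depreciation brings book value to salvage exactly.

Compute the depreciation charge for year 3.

Depreciable base = $188,517 − $20,100 = $168,417.
Year 1: ⌊$188,517 × 150%/4⌋ = $70,693. Book value $117,824.
Year 2: ⌊$117,824 × 150%/4⌋ = $44,184. Book value $73,640.
Year 3: ⌊$73,640 × 150%/4⌋ = $27,615. Book value $46,025.

$27,615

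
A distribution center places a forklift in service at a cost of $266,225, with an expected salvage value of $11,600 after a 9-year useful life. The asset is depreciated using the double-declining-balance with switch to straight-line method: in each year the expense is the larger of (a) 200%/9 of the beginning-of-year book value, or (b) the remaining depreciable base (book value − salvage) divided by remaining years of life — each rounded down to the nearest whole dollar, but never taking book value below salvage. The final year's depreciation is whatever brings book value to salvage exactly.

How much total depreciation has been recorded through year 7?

$223,067

Depreciable base = $266,225 − $11,600 = $254,625.
Year 1: DB = ⌊$266,225 × 200%/9⌋ = $59,161; SL = ⌊$254,625/9⌋ = $28,291 → take DB $59,161. Book value $207,064.
Year 2: DB = ⌊$207,064 × 200%/9⌋ = $46,014; SL = ⌊$195,464/8⌋ = $24,433 → take DB $46,014. Book value $161,050.
Year 3: DB = ⌊$161,050 × 200%/9⌋ = $35,788; SL = ⌊$149,450/7⌋ = $21,350 → take DB $35,788. Book value $125,262.
Year 4: DB = ⌊$125,262 × 200%/9⌋ = $27,836; SL = ⌊$113,662/6⌋ = $18,943 → take DB $27,836. Book value $97,426.
Year 5: DB = ⌊$97,426 × 200%/9⌋ = $21,650; SL = ⌊$85,826/5⌋ = $17,165 → take DB $21,650. Book value $75,776.
Year 6: DB = ⌊$75,776 × 200%/9⌋ = $16,839; SL = ⌊$64,176/4⌋ = $16,044 → take DB $16,839. Book value $58,937.
Year 7: DB = ⌊$58,937 × 200%/9⌋ = $13,097; SL = ⌊$47,337/3⌋ = $15,779 → take SL $15,779. Book value $43,158.
Accumulated through year 7 = $266,225 − $43,158 = $223,067.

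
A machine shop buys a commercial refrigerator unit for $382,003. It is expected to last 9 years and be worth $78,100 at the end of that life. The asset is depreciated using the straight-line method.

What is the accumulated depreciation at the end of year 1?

Depreciable base = $382,003 − $78,100 = $303,903.
Annual expense = $303,903 / 9 = $33,767.
End of year 1: book value $348,236.
Accumulated through year 1 = $382,003 − $348,236 = $33,767.

$33,767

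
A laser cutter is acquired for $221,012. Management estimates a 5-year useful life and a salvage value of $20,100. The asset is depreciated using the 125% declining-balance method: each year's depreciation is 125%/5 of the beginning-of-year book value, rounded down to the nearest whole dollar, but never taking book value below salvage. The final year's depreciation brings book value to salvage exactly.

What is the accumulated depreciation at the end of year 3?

$127,772

Depreciable base = $221,012 − $20,100 = $200,912.
Year 1: ⌊$221,012 × 125%/5⌋ = $55,253. Book value $165,759.
Year 2: ⌊$165,759 × 125%/5⌋ = $41,439. Book value $124,320.
Year 3: ⌊$124,320 × 125%/5⌋ = $31,080. Book value $93,240.
Accumulated through year 3 = $221,012 − $93,240 = $127,772.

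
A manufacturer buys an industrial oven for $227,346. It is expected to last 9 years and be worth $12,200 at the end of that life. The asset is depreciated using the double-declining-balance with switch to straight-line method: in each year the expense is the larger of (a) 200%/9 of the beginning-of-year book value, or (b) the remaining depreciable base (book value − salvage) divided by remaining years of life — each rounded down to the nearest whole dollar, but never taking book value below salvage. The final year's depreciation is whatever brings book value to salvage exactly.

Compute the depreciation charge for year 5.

Depreciable base = $227,346 − $12,200 = $215,146.
Year 1: DB = ⌊$227,346 × 200%/9⌋ = $50,521; SL = ⌊$215,146/9⌋ = $23,905 → take DB $50,521. Book value $176,825.
Year 2: DB = ⌊$176,825 × 200%/9⌋ = $39,294; SL = ⌊$164,625/8⌋ = $20,578 → take DB $39,294. Book value $137,531.
Year 3: DB = ⌊$137,531 × 200%/9⌋ = $30,562; SL = ⌊$125,331/7⌋ = $17,904 → take DB $30,562. Book value $106,969.
Year 4: DB = ⌊$106,969 × 200%/9⌋ = $23,770; SL = ⌊$94,769/6⌋ = $15,794 → take DB $23,770. Book value $83,199.
Year 5: DB = ⌊$83,199 × 200%/9⌋ = $18,488; SL = ⌊$70,999/5⌋ = $14,199 → take DB $18,488. Book value $64,711.

$18,488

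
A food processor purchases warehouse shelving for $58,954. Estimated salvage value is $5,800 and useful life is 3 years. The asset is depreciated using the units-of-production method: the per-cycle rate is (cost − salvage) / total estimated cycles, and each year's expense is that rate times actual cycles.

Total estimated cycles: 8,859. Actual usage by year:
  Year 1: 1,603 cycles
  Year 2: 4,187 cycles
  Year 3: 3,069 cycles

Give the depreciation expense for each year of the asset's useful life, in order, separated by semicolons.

$9,618; $25,122; $18,414

Depreciable base = $58,954 − $5,800 = $53,154.
Rate = $53,154 / 8,859 cycles = $6 per cycle.
Year 1: 1,603 × $6 = $9,618. Book value $49,336.
Year 2: 4,187 × $6 = $25,122. Book value $24,214.
Year 3: 3,069 × $6 = $18,414. Book value $5,800.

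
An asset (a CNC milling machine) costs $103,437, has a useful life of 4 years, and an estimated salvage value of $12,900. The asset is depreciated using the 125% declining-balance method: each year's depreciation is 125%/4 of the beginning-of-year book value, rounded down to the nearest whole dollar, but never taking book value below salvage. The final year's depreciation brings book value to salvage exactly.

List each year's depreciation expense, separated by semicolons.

Depreciable base = $103,437 − $12,900 = $90,537.
Year 1: ⌊$103,437 × 125%/4⌋ = $32,324. Book value $71,113.
Year 2: ⌊$71,113 × 125%/4⌋ = $22,222. Book value $48,891.
Year 3: ⌊$48,891 × 125%/4⌋ = $15,278. Book value $33,613.
Year 4 (final): $33,613 − $12,900 = $20,713. Book value $12,900.

$32,324; $22,222; $15,278; $20,713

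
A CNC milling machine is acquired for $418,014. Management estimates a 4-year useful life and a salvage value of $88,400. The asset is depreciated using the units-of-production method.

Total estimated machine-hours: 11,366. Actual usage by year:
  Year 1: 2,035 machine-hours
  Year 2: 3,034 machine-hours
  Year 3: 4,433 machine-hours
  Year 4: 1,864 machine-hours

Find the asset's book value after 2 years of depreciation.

$271,013

Depreciable base = $418,014 − $88,400 = $329,614.
Rate = $329,614 / 11,366 machine-hours = $29 per machine-hour.
Year 1: 2,035 × $29 = $59,015. Book value $358,999.
Year 2: 3,034 × $29 = $87,986. Book value $271,013.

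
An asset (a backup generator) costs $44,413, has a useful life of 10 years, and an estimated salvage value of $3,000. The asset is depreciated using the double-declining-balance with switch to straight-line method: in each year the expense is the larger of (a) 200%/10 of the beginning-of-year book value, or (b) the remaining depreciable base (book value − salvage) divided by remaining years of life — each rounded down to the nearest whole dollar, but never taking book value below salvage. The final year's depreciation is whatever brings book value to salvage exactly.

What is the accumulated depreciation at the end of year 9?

$39,307

Depreciable base = $44,413 − $3,000 = $41,413.
Year 1: DB = ⌊$44,413 × 200%/10⌋ = $8,882; SL = ⌊$41,413/10⌋ = $4,141 → take DB $8,882. Book value $35,531.
Year 2: DB = ⌊$35,531 × 200%/10⌋ = $7,106; SL = ⌊$32,531/9⌋ = $3,614 → take DB $7,106. Book value $28,425.
Year 3: DB = ⌊$28,425 × 200%/10⌋ = $5,685; SL = ⌊$25,425/8⌋ = $3,178 → take DB $5,685. Book value $22,740.
Year 4: DB = ⌊$22,740 × 200%/10⌋ = $4,548; SL = ⌊$19,740/7⌋ = $2,820 → take DB $4,548. Book value $18,192.
Year 5: DB = ⌊$18,192 × 200%/10⌋ = $3,638; SL = ⌊$15,192/6⌋ = $2,532 → take DB $3,638. Book value $14,554.
Year 6: DB = ⌊$14,554 × 200%/10⌋ = $2,910; SL = ⌊$11,554/5⌋ = $2,310 → take DB $2,910. Book value $11,644.
Year 7: DB = ⌊$11,644 × 200%/10⌋ = $2,328; SL = ⌊$8,644/4⌋ = $2,161 → take DB $2,328. Book value $9,316.
Year 8: DB = ⌊$9,316 × 200%/10⌋ = $1,863; SL = ⌊$6,316/3⌋ = $2,105 → take SL $2,105. Book value $7,211.
Year 9: DB = ⌊$7,211 × 200%/10⌋ = $1,442; SL = ⌊$4,211/2⌋ = $2,105 → take SL $2,105. Book value $5,106.
Accumulated through year 9 = $44,413 − $5,106 = $39,307.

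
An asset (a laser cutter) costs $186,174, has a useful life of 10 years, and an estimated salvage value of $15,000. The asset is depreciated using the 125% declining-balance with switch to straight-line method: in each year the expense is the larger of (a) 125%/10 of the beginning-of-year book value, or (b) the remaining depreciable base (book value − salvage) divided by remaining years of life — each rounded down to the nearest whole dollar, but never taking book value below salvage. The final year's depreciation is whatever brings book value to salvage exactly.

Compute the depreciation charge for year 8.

$15,675

Depreciable base = $186,174 − $15,000 = $171,174.
Year 1: DB = ⌊$186,174 × 125%/10⌋ = $23,271; SL = ⌊$171,174/10⌋ = $17,117 → take DB $23,271. Book value $162,903.
Year 2: DB = ⌊$162,903 × 125%/10⌋ = $20,362; SL = ⌊$147,903/9⌋ = $16,433 → take DB $20,362. Book value $142,541.
Year 3: DB = ⌊$142,541 × 125%/10⌋ = $17,817; SL = ⌊$127,541/8⌋ = $15,942 → take DB $17,817. Book value $124,724.
Year 4: DB = ⌊$124,724 × 125%/10⌋ = $15,590; SL = ⌊$109,724/7⌋ = $15,674 → take SL $15,674. Book value $109,050.
Year 5: DB = ⌊$109,050 × 125%/10⌋ = $13,631; SL = ⌊$94,050/6⌋ = $15,675 → take SL $15,675. Book value $93,375.
Year 6: DB = ⌊$93,375 × 125%/10⌋ = $11,671; SL = ⌊$78,375/5⌋ = $15,675 → take SL $15,675. Book value $77,700.
Year 7: DB = ⌊$77,700 × 125%/10⌋ = $9,712; SL = ⌊$62,700/4⌋ = $15,675 → take SL $15,675. Book value $62,025.
Year 8: DB = ⌊$62,025 × 125%/10⌋ = $7,753; SL = ⌊$47,025/3⌋ = $15,675 → take SL $15,675. Book value $46,350.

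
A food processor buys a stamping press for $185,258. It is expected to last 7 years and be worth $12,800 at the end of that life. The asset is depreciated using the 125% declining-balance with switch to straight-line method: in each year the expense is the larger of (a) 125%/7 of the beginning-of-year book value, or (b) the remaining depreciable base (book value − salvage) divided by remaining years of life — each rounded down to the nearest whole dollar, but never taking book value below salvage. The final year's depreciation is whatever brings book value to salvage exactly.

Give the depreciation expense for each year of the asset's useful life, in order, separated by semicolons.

$33,081; $27,174; $22,440; $22,440; $22,441; $22,441; $22,441

Depreciable base = $185,258 − $12,800 = $172,458.
Year 1: DB = ⌊$185,258 × 125%/7⌋ = $33,081; SL = ⌊$172,458/7⌋ = $24,636 → take DB $33,081. Book value $152,177.
Year 2: DB = ⌊$152,177 × 125%/7⌋ = $27,174; SL = ⌊$139,377/6⌋ = $23,229 → take DB $27,174. Book value $125,003.
Year 3: DB = ⌊$125,003 × 125%/7⌋ = $22,321; SL = ⌊$112,203/5⌋ = $22,440 → take SL $22,440. Book value $102,563.
Year 4: DB = ⌊$102,563 × 125%/7⌋ = $18,314; SL = ⌊$89,763/4⌋ = $22,440 → take SL $22,440. Book value $80,123.
Year 5: DB = ⌊$80,123 × 125%/7⌋ = $14,307; SL = ⌊$67,323/3⌋ = $22,441 → take SL $22,441. Book value $57,682.
Year 6: DB = ⌊$57,682 × 125%/7⌋ = $10,300; SL = ⌊$44,882/2⌋ = $22,441 → take SL $22,441. Book value $35,241.
Year 7 (final): $35,241 − $12,800 = $22,441. Book value $12,800.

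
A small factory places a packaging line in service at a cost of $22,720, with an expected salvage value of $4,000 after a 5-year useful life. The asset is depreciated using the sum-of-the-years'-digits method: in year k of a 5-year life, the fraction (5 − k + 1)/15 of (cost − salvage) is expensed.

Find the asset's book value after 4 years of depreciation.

Depreciable base = $22,720 − $4,000 = $18,720.
Sum of the years' digits = 5+4+3+2+1 = 15.
Year 1: $18,720 × 5/15 = $6,240. Book value $16,480.
Year 2: $18,720 × 4/15 = $4,992. Book value $11,488.
Year 3: $18,720 × 3/15 = $3,744. Book value $7,744.
Year 4: $18,720 × 2/15 = $2,496. Book value $5,248.

$5,248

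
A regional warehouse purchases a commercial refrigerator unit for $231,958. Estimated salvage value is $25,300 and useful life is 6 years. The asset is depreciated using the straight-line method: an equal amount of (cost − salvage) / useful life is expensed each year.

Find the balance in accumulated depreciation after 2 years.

Depreciable base = $231,958 − $25,300 = $206,658.
Annual expense = $206,658 / 6 = $34,443.
End of year 1: book value $197,515.
End of year 2: book value $163,072.
Accumulated through year 2 = $231,958 − $163,072 = $68,886.

$68,886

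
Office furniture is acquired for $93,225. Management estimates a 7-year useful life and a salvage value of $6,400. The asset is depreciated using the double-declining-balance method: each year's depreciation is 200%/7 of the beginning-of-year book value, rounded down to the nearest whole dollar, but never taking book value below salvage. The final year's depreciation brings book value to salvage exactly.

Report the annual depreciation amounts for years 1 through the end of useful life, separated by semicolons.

$26,635; $19,025; $13,590; $9,707; $6,933; $4,952; $5,983

Depreciable base = $93,225 − $6,400 = $86,825.
Year 1: ⌊$93,225 × 200%/7⌋ = $26,635. Book value $66,590.
Year 2: ⌊$66,590 × 200%/7⌋ = $19,025. Book value $47,565.
Year 3: ⌊$47,565 × 200%/7⌋ = $13,590. Book value $33,975.
Year 4: ⌊$33,975 × 200%/7⌋ = $9,707. Book value $24,268.
Year 5: ⌊$24,268 × 200%/7⌋ = $6,933. Book value $17,335.
Year 6: ⌊$17,335 × 200%/7⌋ = $4,952. Book value $12,383.
Year 7 (final): $12,383 − $6,400 = $5,983. Book value $6,400.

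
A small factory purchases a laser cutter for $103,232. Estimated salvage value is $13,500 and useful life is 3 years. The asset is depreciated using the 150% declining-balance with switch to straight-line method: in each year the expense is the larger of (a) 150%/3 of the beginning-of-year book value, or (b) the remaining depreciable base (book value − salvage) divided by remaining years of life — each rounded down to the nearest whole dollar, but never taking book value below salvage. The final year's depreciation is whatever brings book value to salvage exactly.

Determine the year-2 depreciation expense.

$25,808

Depreciable base = $103,232 − $13,500 = $89,732.
Year 1: DB = ⌊$103,232 × 150%/3⌋ = $51,616; SL = ⌊$89,732/3⌋ = $29,910 → take DB $51,616. Book value $51,616.
Year 2: DB = ⌊$51,616 × 150%/3⌋ = $25,808; SL = ⌊$38,116/2⌋ = $19,058 → take DB $25,808. Book value $25,808.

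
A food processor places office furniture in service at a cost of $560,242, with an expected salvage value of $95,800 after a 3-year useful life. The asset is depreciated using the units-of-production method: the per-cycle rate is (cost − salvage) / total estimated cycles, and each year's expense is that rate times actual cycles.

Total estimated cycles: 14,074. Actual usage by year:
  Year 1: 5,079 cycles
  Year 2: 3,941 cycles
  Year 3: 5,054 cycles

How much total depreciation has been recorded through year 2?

$297,660

Depreciable base = $560,242 − $95,800 = $464,442.
Rate = $464,442 / 14,074 cycles = $33 per cycle.
Year 1: 5,079 × $33 = $167,607. Book value $392,635.
Year 2: 3,941 × $33 = $130,053. Book value $262,582.
Accumulated through year 2 = $560,242 − $262,582 = $297,660.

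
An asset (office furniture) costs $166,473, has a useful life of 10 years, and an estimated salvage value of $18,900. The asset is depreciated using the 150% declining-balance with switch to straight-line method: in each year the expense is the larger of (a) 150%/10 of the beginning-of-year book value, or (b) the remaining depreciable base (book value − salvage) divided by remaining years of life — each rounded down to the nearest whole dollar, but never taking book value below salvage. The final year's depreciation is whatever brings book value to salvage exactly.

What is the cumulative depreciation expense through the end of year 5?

$92,606

Depreciable base = $166,473 − $18,900 = $147,573.
Year 1: DB = ⌊$166,473 × 150%/10⌋ = $24,970; SL = ⌊$147,573/10⌋ = $14,757 → take DB $24,970. Book value $141,503.
Year 2: DB = ⌊$141,503 × 150%/10⌋ = $21,225; SL = ⌊$122,603/9⌋ = $13,622 → take DB $21,225. Book value $120,278.
Year 3: DB = ⌊$120,278 × 150%/10⌋ = $18,041; SL = ⌊$101,378/8⌋ = $12,672 → take DB $18,041. Book value $102,237.
Year 4: DB = ⌊$102,237 × 150%/10⌋ = $15,335; SL = ⌊$83,337/7⌋ = $11,905 → take DB $15,335. Book value $86,902.
Year 5: DB = ⌊$86,902 × 150%/10⌋ = $13,035; SL = ⌊$68,002/6⌋ = $11,333 → take DB $13,035. Book value $73,867.
Accumulated through year 5 = $166,473 − $73,867 = $92,606.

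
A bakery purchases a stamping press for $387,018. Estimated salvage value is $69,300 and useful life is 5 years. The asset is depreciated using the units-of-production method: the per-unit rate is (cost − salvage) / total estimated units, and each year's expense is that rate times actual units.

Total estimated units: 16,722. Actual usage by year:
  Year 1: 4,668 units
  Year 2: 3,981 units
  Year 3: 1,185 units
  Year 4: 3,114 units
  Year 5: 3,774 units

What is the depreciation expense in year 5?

Depreciable base = $387,018 − $69,300 = $317,718.
Rate = $317,718 / 16,722 units = $19 per unit.
Year 1: 4,668 × $19 = $88,692. Book value $298,326.
Year 2: 3,981 × $19 = $75,639. Book value $222,687.
Year 3: 1,185 × $19 = $22,515. Book value $200,172.
Year 4: 3,114 × $19 = $59,166. Book value $141,006.
Year 5: 3,774 × $19 = $71,706. Book value $69,300.

$71,706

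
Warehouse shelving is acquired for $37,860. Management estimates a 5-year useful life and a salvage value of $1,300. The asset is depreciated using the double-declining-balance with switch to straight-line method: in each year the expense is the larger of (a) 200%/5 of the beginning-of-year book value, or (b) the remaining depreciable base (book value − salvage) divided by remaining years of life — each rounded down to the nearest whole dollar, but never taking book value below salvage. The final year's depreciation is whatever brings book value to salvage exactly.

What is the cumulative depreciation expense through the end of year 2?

$24,230

Depreciable base = $37,860 − $1,300 = $36,560.
Year 1: DB = ⌊$37,860 × 200%/5⌋ = $15,144; SL = ⌊$36,560/5⌋ = $7,312 → take DB $15,144. Book value $22,716.
Year 2: DB = ⌊$22,716 × 200%/5⌋ = $9,086; SL = ⌊$21,416/4⌋ = $5,354 → take DB $9,086. Book value $13,630.
Accumulated through year 2 = $37,860 − $13,630 = $24,230.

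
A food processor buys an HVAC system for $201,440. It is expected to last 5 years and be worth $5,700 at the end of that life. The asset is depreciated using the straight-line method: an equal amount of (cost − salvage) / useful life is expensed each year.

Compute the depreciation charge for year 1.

$39,148

Depreciable base = $201,440 − $5,700 = $195,740.
Annual expense = $195,740 / 5 = $39,148.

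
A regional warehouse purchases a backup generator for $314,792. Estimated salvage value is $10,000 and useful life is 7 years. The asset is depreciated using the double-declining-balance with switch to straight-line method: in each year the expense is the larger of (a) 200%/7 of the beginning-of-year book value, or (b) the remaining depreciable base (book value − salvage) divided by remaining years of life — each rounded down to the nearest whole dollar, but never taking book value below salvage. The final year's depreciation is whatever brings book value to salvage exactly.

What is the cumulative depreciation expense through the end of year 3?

$200,071

Depreciable base = $314,792 − $10,000 = $304,792.
Year 1: DB = ⌊$314,792 × 200%/7⌋ = $89,940; SL = ⌊$304,792/7⌋ = $43,541 → take DB $89,940. Book value $224,852.
Year 2: DB = ⌊$224,852 × 200%/7⌋ = $64,243; SL = ⌊$214,852/6⌋ = $35,808 → take DB $64,243. Book value $160,609.
Year 3: DB = ⌊$160,609 × 200%/7⌋ = $45,888; SL = ⌊$150,609/5⌋ = $30,121 → take DB $45,888. Book value $114,721.
Accumulated through year 3 = $314,792 − $114,721 = $200,071.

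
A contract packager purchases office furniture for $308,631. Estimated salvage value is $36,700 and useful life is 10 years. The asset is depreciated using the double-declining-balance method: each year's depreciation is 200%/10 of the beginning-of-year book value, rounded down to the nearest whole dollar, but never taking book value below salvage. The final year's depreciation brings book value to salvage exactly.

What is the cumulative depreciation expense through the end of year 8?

$256,850

Depreciable base = $308,631 − $36,700 = $271,931.
Year 1: ⌊$308,631 × 200%/10⌋ = $61,726. Book value $246,905.
Year 2: ⌊$246,905 × 200%/10⌋ = $49,381. Book value $197,524.
Year 3: ⌊$197,524 × 200%/10⌋ = $39,504. Book value $158,020.
Year 4: ⌊$158,020 × 200%/10⌋ = $31,604. Book value $126,416.
Year 5: ⌊$126,416 × 200%/10⌋ = $25,283. Book value $101,133.
Year 6: ⌊$101,133 × 200%/10⌋ = $20,226. Book value $80,907.
Year 7: ⌊$80,907 × 200%/10⌋ = $16,181. Book value $64,726.
Year 8: ⌊$64,726 × 200%/10⌋ = $12,945. Book value $51,781.
Accumulated through year 8 = $308,631 − $51,781 = $256,850.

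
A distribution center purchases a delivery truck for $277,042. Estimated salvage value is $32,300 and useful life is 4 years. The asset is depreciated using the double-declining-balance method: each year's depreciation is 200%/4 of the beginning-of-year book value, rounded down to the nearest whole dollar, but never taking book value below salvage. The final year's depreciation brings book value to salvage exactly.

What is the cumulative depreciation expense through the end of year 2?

$207,781

Depreciable base = $277,042 − $32,300 = $244,742.
Year 1: ⌊$277,042 × 200%/4⌋ = $138,521. Book value $138,521.
Year 2: ⌊$138,521 × 200%/4⌋ = $69,260. Book value $69,261.
Accumulated through year 2 = $277,042 − $69,261 = $207,781.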